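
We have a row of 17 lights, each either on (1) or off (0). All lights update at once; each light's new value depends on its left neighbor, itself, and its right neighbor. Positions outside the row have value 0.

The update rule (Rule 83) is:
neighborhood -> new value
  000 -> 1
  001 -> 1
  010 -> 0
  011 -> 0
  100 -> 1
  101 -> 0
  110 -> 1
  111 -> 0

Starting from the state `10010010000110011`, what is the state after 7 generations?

01101101111011101
10100100001000100
00011011110111011
11101000010001001
00100111101110110
11011000100010011
01001111011101101

01001111011101101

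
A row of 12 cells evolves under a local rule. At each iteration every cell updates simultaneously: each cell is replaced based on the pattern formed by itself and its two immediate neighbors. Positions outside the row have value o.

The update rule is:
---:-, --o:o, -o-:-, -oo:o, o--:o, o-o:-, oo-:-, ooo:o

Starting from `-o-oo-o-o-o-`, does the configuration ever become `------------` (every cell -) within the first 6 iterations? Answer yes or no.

---o--------
o-o-o------o
-----o----oo
o---o-o--ooo
-o-o---ooooo
----o-oooooo
iteration 6 is ----o-oooooo, still not uniform -

no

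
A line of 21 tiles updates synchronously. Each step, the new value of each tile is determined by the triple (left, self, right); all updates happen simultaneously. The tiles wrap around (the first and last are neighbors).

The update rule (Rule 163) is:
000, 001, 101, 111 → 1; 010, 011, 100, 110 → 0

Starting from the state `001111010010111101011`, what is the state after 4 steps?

100100101010010100100

010110100101011010100
101001001010100101001
010010010101001010010
100100101010010100100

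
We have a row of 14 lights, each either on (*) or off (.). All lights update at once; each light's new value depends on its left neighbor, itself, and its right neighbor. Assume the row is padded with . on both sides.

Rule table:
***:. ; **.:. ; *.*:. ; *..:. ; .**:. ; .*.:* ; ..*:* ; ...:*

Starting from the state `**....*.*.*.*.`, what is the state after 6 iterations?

...****.*.*.*.
***.....*.*.*.
....*****.*.*.
****......*.*.
.....******.*.
*****.......*.

*****.......*.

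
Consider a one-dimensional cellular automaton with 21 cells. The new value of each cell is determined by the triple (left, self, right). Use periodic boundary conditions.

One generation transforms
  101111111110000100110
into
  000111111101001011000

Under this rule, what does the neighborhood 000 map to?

0

At position 12 the neighborhood is 000; the next row has 0 there.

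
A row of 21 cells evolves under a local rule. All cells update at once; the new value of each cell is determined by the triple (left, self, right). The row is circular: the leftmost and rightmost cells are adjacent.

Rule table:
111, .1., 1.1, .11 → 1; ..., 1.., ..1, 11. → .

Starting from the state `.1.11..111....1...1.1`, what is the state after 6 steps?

1111...11.....1...111
111....1......1...111
11.....1......1...111
1......1......1...111
.......1......1...111
.......1......1...11.

.......1......1...11.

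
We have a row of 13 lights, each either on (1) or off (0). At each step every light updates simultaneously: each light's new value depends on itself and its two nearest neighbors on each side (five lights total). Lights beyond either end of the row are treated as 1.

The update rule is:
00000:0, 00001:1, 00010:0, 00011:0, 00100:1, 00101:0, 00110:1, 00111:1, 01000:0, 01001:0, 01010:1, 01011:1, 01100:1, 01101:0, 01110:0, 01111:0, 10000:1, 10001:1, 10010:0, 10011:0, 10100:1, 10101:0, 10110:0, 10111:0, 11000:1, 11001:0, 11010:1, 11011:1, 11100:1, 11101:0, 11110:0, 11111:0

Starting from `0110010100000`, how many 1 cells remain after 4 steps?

step 1: 1010001101010
step 2: 0110101010101
step 3: 1001010101010
step 4: 1000101010101
count of 1: 6

6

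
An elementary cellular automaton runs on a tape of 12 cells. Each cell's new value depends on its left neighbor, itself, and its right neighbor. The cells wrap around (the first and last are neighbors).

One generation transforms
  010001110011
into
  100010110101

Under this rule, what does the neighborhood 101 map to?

At position 0 the neighborhood is 101; the next row has 1 there.

1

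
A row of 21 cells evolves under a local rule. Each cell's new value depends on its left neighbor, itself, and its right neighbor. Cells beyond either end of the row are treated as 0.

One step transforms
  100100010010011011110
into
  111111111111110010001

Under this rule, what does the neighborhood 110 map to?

At position 14 the neighborhood is 110; the next row has 0 there.

0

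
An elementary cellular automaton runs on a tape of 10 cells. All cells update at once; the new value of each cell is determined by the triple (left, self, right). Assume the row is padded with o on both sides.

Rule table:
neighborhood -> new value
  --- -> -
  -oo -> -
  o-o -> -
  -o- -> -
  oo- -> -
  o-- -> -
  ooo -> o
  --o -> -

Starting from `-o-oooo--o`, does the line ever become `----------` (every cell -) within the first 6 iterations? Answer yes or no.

----oo----
----------
all cells are - at iteration 2

yes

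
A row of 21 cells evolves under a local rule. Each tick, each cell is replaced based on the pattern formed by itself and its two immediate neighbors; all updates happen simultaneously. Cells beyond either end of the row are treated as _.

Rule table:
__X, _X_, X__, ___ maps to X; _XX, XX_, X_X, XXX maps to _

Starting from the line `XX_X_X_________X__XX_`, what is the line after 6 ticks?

XXXX______________XXX

___X_XXXXXXXXXXXXX__X
XXXX______________XXX
____XXXXXXXXXXXXXX___
XXXX______________XXX  (repeats tick 2; period 2)
tick 6: XXXX______________XXX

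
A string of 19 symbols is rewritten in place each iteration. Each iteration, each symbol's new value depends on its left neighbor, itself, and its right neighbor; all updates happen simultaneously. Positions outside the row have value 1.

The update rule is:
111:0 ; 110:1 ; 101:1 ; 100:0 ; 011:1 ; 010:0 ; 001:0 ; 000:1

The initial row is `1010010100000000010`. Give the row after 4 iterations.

1110111101010101101

iteration 1: 1100001001111111001
iteration 2: 0101100001000001001
iteration 3: 1011101100011100001
iteration 4: 1110111101010101101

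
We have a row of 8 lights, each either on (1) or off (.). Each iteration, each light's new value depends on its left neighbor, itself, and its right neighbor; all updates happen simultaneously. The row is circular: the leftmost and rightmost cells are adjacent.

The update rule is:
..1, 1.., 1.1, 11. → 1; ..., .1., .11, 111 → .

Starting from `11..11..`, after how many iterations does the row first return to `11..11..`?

8

.111.111
1..11..1
111.111.
..11..11
11.111.1
.11..11.
1.111.11
11..11..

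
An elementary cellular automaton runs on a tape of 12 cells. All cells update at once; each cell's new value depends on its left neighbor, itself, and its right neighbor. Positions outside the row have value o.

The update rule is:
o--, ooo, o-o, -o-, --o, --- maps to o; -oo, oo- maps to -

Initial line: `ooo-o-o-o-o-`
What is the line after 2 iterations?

o-o-oooooooo

oo-ooooooooo
o-o-oooooooo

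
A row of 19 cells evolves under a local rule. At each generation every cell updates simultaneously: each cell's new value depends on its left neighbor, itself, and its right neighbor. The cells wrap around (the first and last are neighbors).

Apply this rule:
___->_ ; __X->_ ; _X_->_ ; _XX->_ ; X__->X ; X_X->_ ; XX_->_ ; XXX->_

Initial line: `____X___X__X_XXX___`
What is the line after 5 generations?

generation 1: _____X___X______X__
generation 2: ______X___X______X_
generation 3: _______X___X______X
generation 4: X_______X___X______
generation 5: _X_______X___X_____

_X_______X___X_____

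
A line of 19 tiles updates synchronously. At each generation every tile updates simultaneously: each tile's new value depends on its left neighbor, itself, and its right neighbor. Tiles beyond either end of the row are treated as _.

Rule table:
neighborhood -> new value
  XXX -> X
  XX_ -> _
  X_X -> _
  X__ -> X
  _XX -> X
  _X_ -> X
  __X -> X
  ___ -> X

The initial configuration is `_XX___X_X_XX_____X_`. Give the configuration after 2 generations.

XX_XXXX_X_X_XXXXXXX
X__XXX__X_X_XXXXXX_

X__XXX__X_X_XXXXXX_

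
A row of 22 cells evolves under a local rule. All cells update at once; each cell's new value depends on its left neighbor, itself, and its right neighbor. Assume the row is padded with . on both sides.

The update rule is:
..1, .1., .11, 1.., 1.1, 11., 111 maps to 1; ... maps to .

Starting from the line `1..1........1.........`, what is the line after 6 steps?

11111......111........
111111....11111.......
1111111..1111111......
11111111111111111.....
111111111111111111....
1111111111111111111...

1111111111111111111...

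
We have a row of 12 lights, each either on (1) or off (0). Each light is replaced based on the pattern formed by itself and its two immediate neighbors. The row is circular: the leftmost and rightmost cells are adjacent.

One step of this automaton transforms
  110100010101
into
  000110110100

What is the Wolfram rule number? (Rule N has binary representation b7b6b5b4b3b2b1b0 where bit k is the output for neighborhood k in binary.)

position 0: 111 → 0  (bit 7 = 0)
position 1: 110 → 0  (bit 6 = 0)
position 2: 101 → 0  (bit 5 = 0)
position 4: 100 → 1  (bit 4 = 1)
position 11: 011 → 0  (bit 3 = 0)
position 3: 010 → 1  (bit 2 = 1)
position 6: 001 → 1  (bit 1 = 1)
position 5: 000 → 0  (bit 0 = 0)
bits b7..b0 = 00010110 = 22

22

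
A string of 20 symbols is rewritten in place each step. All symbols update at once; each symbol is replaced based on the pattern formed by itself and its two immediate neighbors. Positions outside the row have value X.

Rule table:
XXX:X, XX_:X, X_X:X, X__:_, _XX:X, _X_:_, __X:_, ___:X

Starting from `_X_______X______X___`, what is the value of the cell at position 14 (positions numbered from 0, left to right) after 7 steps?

step 1: X__XXXXX___XXXX___X_
step 2: X__XXXXX_X_XXXX_X__X
step 3: X__XXXXXX_XXXXXX___X
step 4: X__XXXXXXXXXXXXX_X_X
step 5: X__XXXXXXXXXXXXXX_XX
step 6: X__XXXXXXXXXXXXXXXXX
step 7: X__XXXXXXXXXXXXXXXXX
position 14 holds X

X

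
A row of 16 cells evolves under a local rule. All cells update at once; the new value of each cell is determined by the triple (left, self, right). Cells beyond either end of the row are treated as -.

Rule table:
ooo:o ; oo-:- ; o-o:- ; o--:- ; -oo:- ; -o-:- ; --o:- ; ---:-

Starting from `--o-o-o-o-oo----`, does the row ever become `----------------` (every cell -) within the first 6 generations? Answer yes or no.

yes

----------------
all cells are - at generation 1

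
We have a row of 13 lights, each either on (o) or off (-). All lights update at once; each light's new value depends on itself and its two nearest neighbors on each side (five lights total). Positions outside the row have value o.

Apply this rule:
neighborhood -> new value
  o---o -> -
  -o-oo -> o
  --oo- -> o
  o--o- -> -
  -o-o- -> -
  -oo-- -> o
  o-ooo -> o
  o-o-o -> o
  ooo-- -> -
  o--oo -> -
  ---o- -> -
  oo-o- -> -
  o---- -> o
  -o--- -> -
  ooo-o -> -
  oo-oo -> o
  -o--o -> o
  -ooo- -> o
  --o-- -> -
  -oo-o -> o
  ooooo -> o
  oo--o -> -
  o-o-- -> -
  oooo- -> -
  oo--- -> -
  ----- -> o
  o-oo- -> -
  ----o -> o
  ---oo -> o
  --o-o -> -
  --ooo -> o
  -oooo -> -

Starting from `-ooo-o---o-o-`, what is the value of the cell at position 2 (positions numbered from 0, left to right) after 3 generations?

generation 1: ooo--------oo
generation 2: o---oooooooo-
generation 3: ---oo-oooo--o
position 2 holds -

-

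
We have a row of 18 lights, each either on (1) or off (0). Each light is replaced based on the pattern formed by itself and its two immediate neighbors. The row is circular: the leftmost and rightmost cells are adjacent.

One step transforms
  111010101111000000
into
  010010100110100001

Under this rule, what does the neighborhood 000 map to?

At position 13 the neighborhood is 000; the next row has 0 there.

0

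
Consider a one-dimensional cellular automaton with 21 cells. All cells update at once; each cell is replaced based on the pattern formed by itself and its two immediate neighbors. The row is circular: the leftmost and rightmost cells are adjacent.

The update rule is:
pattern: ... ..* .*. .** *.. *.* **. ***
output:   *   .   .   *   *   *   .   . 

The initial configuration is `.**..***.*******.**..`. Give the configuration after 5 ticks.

.*.*.*.**.**..*.*.*.*

.*.*.*..**......**.**
*.*.*.*.*.*****.*.**.
.*.*.*.*.**....*.**.*
*.*.*.*.**.***..**.*.
.*.*.*.**.**..*.*.*.*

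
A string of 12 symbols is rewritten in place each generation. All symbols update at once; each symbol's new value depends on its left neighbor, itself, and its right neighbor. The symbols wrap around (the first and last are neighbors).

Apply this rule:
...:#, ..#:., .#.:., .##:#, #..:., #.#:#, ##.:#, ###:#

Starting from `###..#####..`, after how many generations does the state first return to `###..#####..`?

###..#####..

1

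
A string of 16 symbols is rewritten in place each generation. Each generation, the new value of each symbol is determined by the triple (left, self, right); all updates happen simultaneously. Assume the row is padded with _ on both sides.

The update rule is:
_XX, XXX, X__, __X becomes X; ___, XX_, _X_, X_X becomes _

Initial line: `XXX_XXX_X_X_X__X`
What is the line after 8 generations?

__X_X__X_X______

generation 1: XX__XX_______XX_
generation 2: X_XXX_X_____XX_X
generation 3: __XX___X___XX___
generation 4: _XX_X_X_X_XX_X__
generation 5: XX________X___X_
generation 6: X_X______X_X_X_X
generation 7: ___X____X_______
generation 8: __X_X__X_X______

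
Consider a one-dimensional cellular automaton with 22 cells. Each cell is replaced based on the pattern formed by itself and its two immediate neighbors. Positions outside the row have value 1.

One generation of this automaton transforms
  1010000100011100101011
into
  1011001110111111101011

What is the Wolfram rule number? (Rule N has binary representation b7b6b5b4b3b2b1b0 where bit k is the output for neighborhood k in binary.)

position 12: 111 → 1  (bit 7 = 1)
position 0: 110 → 1  (bit 6 = 1)
position 1: 101 → 0  (bit 5 = 0)
position 3: 100 → 1  (bit 4 = 1)
position 11: 011 → 1  (bit 3 = 1)
position 2: 010 → 1  (bit 2 = 1)
position 6: 001 → 1  (bit 1 = 1)
position 4: 000 → 0  (bit 0 = 0)
bits b7..b0 = 11011110 = 222

222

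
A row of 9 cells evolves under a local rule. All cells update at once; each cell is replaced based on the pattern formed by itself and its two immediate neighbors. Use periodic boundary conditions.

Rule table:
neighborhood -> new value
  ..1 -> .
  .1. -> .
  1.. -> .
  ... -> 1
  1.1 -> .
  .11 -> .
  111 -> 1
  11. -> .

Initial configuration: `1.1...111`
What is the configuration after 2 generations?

generation 1: ....1..11
generation 2: .11......

.11......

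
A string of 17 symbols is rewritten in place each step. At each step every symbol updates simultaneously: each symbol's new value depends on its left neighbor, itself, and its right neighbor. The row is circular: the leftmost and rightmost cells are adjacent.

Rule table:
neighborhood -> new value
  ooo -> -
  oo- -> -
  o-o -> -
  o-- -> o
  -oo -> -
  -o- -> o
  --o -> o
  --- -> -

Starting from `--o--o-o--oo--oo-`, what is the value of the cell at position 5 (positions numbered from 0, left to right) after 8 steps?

step 1: -ooooo-ooo--oo--o
step 2: ----------oo--ooo
step 3: o--------o--oo---
step 4: oo------oooo--o-o
step 5: --o----o----ooo--
step 6: -ooo--ooo--o---o-
step 7: o---oo---oooo-ooo
step 8: -o-o--o-o--------
position 5 holds -

-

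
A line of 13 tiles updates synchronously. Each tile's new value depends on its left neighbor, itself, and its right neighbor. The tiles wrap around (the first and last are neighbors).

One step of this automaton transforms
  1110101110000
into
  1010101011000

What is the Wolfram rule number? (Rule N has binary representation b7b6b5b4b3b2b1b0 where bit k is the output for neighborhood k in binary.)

position 1: 111 → 0  (bit 7 = 0)
position 2: 110 → 1  (bit 6 = 1)
position 3: 101 → 0  (bit 5 = 0)
position 9: 100 → 1  (bit 4 = 1)
position 0: 011 → 1  (bit 3 = 1)
position 4: 010 → 1  (bit 2 = 1)
position 12: 001 → 0  (bit 1 = 0)
position 10: 000 → 0  (bit 0 = 0)
bits b7..b0 = 01011100 = 92

92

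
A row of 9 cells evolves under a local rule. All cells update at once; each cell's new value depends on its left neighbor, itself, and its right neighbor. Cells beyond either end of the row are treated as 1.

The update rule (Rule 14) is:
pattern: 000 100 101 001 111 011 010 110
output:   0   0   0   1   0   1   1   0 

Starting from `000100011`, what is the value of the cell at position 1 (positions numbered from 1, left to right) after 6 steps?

0

001100110
011001100
010011001
010110011
010100110
010101100
position 1 holds 0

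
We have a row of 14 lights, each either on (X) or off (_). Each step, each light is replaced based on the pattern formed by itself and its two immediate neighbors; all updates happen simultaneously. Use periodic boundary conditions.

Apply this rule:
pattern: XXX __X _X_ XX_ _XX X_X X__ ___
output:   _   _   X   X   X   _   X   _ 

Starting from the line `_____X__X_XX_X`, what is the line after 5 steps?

X____XX_X_XX_X
XX___XX_X_XX_X
_XX__XX_X_XX_X
_XXX_XX_X_XX_X
_X_X_XX_X_XX_X

_X_X_XX_X_XX_X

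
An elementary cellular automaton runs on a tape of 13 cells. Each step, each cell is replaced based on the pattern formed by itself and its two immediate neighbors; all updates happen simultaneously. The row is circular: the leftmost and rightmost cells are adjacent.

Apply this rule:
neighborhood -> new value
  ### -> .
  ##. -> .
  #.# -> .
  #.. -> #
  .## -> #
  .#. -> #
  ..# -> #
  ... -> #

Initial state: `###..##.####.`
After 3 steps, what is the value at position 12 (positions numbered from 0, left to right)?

#..###..#....
####..#######
....###......
position 12 holds .

.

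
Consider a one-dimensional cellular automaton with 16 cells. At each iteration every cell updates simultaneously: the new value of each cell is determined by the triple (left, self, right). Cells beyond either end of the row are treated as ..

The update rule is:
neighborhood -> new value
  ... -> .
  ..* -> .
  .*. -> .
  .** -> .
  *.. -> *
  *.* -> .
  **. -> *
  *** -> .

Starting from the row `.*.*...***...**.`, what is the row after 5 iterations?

....*....**...**
.....*....**...*
......*....**...
.......*....**..
........*....**.

........*....**.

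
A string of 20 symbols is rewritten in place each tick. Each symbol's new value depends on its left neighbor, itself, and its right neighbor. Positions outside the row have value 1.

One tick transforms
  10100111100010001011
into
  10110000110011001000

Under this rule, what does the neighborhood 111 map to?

0

At position 6 the neighborhood is 111; the next row has 0 there.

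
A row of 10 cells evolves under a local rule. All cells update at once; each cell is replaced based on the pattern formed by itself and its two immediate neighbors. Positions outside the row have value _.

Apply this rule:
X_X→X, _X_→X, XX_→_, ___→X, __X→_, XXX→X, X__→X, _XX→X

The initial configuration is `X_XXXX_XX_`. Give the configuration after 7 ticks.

XX_XX_XX_X

XXXXX_XX_X
XXXX_XX_XX
XXX_XX_XX_
XX_XX_XX_X
X_XX_XX_XX
XXX_XX_XX_  (repeats tick 3; period 3)
tick 7: XX_XX_XX_X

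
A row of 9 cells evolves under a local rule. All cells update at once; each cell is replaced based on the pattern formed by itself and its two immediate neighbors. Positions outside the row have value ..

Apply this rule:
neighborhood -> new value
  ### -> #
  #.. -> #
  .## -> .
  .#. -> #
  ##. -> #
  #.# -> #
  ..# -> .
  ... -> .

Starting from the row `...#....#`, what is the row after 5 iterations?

iteration 1: ...##...#
iteration 2: ....##..#
iteration 3: .....##.#
iteration 4: ......###
iteration 5: .......##

.......##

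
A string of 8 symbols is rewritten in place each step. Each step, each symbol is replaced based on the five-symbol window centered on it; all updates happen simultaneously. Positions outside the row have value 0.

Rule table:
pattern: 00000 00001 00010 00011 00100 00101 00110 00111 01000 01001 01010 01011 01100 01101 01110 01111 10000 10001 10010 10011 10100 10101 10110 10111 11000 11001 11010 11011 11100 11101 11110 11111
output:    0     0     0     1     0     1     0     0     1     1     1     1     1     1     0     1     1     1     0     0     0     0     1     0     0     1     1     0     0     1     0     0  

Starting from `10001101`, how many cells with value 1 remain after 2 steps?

4

01110110
10010110
count of 1: 4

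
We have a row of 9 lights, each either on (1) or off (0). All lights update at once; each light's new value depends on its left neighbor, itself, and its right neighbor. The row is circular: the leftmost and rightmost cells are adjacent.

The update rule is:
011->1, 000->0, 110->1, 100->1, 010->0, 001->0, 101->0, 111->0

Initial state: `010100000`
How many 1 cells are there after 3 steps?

1

000010000
000001000
000000100
count of 1: 1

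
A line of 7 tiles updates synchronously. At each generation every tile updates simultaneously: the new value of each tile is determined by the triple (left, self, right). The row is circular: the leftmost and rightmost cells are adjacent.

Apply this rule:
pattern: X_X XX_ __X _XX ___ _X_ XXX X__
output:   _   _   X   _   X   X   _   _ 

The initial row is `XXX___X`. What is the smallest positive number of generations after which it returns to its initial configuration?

14

generation 1: ____XX_
generation 2: XXXX___
generation 3: _____XX
generation 4: _XXXX__
generation 5: X_____X
generation 6: __XXXX_
generation 7: XX_____
generation 8: ___XXXX
generation 9: _XX____
generation 10: X___XXX
generation 11: __XX___
generation 12: XX___XX
generation 13: ___XX__
generation 14: XXX___X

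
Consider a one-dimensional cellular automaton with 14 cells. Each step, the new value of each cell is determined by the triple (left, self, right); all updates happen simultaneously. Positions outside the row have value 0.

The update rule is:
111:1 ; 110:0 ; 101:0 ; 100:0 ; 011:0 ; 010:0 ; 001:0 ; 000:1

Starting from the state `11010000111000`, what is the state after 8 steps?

step 1: 00000110010011
step 2: 11110000000000
step 3: 01100111111111
step 4: 00000011111110
step 5: 11111001111100
step 6: 01110000111001
step 7: 00100110010000
step 8: 10000000000111

10000000000111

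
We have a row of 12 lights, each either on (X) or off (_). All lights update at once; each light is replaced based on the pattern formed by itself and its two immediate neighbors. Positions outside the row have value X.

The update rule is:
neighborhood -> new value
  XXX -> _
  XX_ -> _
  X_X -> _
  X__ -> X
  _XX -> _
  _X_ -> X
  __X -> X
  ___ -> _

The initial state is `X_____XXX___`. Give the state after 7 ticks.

___X__XXX__X

_X___X___X_X
_XX_XXX_XX__
__________XX
X________X__
_X______XXXX
_XX____X____
___X__XXX__X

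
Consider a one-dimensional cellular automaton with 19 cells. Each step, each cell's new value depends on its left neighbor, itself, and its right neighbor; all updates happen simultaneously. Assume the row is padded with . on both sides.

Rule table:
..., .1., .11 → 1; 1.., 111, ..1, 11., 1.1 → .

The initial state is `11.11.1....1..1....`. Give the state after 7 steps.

1..1..1.1..1..1.1.1

step 1: 1..1..1.11.1..1.111
step 2: 1..1..1.1..1..1.1..
step 3: 1..1..1.1..1..1.1.1
step 4: 1..1..1.1..1..1.1.1  (fixed point — unchanged through step 7)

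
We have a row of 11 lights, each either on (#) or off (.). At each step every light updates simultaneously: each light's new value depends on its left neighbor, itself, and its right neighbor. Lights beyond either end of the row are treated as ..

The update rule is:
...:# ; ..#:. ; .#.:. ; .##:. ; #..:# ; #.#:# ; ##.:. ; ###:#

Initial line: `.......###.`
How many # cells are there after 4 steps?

4

######..#.#
.####.#..#.
..##.#.#..#
#...#.#.#..
count of #: 4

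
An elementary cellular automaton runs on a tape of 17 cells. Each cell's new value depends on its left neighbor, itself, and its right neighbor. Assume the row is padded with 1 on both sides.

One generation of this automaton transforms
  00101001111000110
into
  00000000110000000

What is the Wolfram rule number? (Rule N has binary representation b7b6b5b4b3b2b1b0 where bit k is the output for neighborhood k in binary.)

position 8: 111 → 1  (bit 7 = 1)
position 10: 110 → 0  (bit 6 = 0)
position 3: 101 → 0  (bit 5 = 0)
position 0: 100 → 0  (bit 4 = 0)
position 7: 011 → 0  (bit 3 = 0)
position 2: 010 → 0  (bit 2 = 0)
position 1: 001 → 0  (bit 1 = 0)
position 12: 000 → 0  (bit 0 = 0)
bits b7..b0 = 10000000 = 128

128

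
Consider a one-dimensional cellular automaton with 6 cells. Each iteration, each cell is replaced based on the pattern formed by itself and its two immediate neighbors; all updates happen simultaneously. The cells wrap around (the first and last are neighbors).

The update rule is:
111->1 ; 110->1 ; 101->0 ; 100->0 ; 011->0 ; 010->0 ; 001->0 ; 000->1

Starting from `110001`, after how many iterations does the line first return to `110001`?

9

110100
010000
000111
010011
000001
011100
001101
000100
110001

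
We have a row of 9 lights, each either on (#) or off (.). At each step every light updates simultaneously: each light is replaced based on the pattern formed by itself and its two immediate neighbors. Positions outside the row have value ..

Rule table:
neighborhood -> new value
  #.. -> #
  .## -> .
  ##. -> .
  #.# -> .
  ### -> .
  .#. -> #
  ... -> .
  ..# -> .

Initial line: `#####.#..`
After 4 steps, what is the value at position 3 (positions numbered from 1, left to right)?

......##.
........#
........#  (fixed point — unchanged through step 4)
position 3 holds .

.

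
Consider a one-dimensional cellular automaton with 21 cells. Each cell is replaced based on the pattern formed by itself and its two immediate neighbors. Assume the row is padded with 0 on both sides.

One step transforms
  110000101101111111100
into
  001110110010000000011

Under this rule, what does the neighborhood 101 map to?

At position 7 the neighborhood is 101; the next row has 1 there.

1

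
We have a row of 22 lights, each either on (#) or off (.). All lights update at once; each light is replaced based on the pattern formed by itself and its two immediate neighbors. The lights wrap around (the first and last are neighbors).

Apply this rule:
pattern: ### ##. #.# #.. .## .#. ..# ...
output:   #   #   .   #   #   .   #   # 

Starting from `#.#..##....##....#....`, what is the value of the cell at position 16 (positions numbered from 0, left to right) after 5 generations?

...##############.####
#################.####
#################.####  (fixed point — unchanged through generation 5)
position 16 holds #

#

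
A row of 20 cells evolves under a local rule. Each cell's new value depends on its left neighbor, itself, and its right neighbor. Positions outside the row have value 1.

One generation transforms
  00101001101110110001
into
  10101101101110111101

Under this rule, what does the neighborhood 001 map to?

At position 1 the neighborhood is 001; the next row has 0 there.

0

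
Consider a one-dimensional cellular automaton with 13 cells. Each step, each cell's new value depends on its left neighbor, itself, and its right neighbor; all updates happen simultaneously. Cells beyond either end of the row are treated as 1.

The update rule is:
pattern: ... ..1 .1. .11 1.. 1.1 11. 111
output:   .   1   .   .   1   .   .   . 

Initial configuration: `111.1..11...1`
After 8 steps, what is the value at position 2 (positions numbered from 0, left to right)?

.

step 1: .....11..1.1.
step 2: 1...1..11....
step 3: .1.1.11..1..1
step 4: .......11.11.
step 5: 1.....1......
step 6: .1...1.1....1
step 7: ..1.1...1..1.
step 8: 11...1.1.11..
position 2 holds .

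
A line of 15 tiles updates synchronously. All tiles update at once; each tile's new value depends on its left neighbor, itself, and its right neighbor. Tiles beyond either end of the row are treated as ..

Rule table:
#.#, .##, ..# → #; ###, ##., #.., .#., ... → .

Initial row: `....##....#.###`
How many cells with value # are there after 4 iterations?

iteration 1: ...##....#.##..
iteration 2: ..##....#.##...
iteration 3: .##....#.##....
iteration 4: ##....#.##.....
count of #: 5

5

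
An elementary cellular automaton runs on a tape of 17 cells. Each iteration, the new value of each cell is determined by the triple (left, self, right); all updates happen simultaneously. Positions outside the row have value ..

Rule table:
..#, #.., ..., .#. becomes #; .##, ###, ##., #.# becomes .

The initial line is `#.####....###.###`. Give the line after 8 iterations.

######....#######

#.....####.......
######....#######
......####.......
######....#######  (repeats iteration 2; period 2)
iteration 8: ######....#######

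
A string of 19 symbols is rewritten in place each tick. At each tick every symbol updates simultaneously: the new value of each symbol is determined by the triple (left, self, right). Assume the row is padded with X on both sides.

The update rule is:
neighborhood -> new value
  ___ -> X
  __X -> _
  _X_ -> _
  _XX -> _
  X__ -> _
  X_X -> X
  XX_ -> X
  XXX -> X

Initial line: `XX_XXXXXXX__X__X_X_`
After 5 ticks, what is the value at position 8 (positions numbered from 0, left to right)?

X

XXX_XXXXXX______X_X
XXXX_XXXXX_XXXX__X_
XXXXX_XXXXX_XXX___X
XXXXXX_XXXXX_XX_X__
XXXXXXX_XXXXX_XX___
position 8 holds X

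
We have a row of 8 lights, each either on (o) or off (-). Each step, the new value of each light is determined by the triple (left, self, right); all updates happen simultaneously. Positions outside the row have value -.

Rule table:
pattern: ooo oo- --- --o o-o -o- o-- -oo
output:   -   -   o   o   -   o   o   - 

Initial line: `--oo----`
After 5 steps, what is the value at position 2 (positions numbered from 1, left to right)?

o

oo--oooo
--oo----  (repeats step 0; period 2)
step 5: oo--oooo
position 2 holds o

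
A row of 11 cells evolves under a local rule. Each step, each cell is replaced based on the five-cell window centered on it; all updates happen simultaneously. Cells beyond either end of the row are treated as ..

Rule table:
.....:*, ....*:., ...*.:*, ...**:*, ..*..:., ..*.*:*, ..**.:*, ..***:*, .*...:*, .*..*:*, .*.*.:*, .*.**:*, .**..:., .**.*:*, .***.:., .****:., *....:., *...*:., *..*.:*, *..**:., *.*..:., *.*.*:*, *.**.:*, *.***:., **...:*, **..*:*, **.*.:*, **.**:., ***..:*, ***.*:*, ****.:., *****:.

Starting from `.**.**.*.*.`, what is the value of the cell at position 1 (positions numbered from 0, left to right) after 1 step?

*

step 1: ***.*****.*
position 1 holds *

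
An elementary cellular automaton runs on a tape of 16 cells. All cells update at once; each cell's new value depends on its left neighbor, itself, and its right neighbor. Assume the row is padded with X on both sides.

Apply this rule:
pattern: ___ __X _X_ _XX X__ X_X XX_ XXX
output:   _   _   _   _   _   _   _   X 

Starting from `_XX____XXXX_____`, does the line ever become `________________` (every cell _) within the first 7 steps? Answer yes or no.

yes

________XX______
________________
all cells are _ at step 2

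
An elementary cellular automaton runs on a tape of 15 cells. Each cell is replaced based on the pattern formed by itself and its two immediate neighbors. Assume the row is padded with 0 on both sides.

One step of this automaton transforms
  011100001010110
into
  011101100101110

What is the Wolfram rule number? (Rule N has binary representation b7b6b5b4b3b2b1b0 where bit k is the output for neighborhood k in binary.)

position 2: 111 → 1  (bit 7 = 1)
position 3: 110 → 1  (bit 6 = 1)
position 9: 101 → 1  (bit 5 = 1)
position 4: 100 → 0  (bit 4 = 0)
position 1: 011 → 1  (bit 3 = 1)
position 8: 010 → 0  (bit 2 = 0)
position 0: 001 → 0  (bit 1 = 0)
position 5: 000 → 1  (bit 0 = 1)
bits b7..b0 = 11101001 = 233

233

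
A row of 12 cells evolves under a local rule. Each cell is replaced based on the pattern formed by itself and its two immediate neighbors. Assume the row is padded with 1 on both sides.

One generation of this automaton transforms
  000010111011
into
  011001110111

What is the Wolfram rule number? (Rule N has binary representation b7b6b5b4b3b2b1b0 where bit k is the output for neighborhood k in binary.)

position 7: 111 → 1  (bit 7 = 1)
position 8: 110 → 0  (bit 6 = 0)
position 5: 101 → 1  (bit 5 = 1)
position 0: 100 → 0  (bit 4 = 0)
position 6: 011 → 1  (bit 3 = 1)
position 4: 010 → 0  (bit 2 = 0)
position 3: 001 → 0  (bit 1 = 0)
position 1: 000 → 1  (bit 0 = 1)
bits b7..b0 = 10101001 = 169

169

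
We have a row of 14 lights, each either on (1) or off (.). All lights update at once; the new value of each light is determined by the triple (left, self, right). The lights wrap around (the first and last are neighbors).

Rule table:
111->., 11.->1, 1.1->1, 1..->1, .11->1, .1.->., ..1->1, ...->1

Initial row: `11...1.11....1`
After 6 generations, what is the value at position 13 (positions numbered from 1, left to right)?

.1111.11111111
11..111......1
.1111.11111111  (repeats generation 1; period 2)
generation 6: 11..111......1
position 13 holds .

.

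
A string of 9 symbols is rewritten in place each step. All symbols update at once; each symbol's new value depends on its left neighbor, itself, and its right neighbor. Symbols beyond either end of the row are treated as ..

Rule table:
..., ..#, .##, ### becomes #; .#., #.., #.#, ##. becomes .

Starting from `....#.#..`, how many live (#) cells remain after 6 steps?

5

####....#
###..###.
##..###..
#..###..#
..###..#.
####..#..
count of #: 5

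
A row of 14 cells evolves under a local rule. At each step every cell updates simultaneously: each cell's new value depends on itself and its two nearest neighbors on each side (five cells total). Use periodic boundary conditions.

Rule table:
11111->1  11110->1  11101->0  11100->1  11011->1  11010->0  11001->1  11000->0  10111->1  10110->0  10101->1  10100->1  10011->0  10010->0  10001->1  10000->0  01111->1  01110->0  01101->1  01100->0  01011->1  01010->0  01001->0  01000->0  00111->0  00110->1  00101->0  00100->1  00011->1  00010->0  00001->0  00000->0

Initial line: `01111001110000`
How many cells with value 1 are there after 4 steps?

5

10111100010000
01111101010000
10111001010000
01101100010000
count of 1: 5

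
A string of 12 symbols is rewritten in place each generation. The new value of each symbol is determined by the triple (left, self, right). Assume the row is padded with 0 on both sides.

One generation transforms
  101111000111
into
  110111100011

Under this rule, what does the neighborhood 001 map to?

0

At position 8 the neighborhood is 001; the next row has 0 there.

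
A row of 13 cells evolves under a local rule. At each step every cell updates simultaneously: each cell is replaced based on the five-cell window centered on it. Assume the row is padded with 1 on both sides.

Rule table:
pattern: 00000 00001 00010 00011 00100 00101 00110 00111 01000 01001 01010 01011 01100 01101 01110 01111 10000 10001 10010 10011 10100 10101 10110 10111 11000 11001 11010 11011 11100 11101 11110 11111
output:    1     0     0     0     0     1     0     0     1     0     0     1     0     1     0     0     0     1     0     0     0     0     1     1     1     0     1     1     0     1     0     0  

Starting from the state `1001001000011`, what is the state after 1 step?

0000000100000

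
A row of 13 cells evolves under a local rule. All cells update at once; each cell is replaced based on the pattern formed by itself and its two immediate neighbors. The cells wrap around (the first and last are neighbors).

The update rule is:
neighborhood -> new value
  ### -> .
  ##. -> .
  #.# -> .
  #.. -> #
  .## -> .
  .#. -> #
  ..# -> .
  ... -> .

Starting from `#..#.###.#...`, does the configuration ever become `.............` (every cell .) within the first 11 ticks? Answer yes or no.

no

tick 1: ##.#.....##..
tick 2: ...##......#.
tick 3: .....#.....##
tick 4: #....##......
tick 5: ##.....#.....
tick 6: ..#....##....
tick 7: ..##.....#...
tick 8: ....#....##..
tick 9: ....##.....#.
tick 10: ......#....##
tick 11: #.....##.....
tick 11 is #.....##....., still not uniform .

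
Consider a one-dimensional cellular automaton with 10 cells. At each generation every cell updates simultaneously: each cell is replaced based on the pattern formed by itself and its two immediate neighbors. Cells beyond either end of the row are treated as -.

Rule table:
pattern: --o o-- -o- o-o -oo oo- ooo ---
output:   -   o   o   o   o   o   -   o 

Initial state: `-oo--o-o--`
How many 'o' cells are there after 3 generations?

-ooo-ooooo
-o-ooo---o
-ooo-ooo-o
count of o: 7

7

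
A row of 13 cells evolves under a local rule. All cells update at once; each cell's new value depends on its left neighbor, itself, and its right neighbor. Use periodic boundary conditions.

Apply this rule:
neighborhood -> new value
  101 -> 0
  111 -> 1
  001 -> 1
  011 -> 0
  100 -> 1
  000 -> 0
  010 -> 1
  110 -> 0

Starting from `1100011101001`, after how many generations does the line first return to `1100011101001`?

1010101001110
1010101110100
1010100100111
0010111111011
1110011110000
0101101101001
0100000001111
0110000010110
1001000110001
0111101001010
1011001111011
0000110110001
1001000001011
0111100011001
0011010100111
1100010111010
0010110010010
0110001111111
0001010111110
0011010011101
1100011101001

21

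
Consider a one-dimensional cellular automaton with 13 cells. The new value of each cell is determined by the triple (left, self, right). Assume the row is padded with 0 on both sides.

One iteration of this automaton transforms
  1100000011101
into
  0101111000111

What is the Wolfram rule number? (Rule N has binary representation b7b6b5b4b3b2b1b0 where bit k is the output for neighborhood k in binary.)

position 9: 111 → 0  (bit 7 = 0)
position 1: 110 → 1  (bit 6 = 1)
position 11: 101 → 1  (bit 5 = 1)
position 2: 100 → 0  (bit 4 = 0)
position 0: 011 → 0  (bit 3 = 0)
position 12: 010 → 1  (bit 2 = 1)
position 7: 001 → 0  (bit 1 = 0)
position 3: 000 → 1  (bit 0 = 1)
bits b7..b0 = 01100101 = 101

101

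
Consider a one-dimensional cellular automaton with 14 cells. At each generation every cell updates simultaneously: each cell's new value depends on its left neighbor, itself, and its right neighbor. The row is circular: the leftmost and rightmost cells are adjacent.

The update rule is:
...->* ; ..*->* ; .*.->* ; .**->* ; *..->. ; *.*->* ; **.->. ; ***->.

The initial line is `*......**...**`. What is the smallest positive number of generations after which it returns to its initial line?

14

..******..***.
***......**...
*...******..**
..***......**.
***...******..
*...***......*
..***...******
.**...***.....
**..***...****
...**...***...
****..***...**
.....**...***.
******..***...
*......**...**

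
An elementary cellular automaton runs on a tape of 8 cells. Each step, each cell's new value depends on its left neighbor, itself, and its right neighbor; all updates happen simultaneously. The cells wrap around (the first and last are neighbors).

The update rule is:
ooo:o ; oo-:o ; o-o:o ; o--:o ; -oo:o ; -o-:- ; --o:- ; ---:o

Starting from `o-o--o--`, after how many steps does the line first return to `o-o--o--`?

8

step 1: -o-o--o-
step 2: --o-o--o
step 3: o--o-o--
step 4: -o--o-o-
step 5: --o--o-o
step 6: o--o--o-
step 7: -o--o--o
step 8: o-o--o--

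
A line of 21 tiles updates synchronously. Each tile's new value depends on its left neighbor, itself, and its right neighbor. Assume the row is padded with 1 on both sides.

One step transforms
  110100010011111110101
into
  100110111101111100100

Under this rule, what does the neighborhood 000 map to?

0

At position 5 the neighborhood is 000; the next row has 0 there.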